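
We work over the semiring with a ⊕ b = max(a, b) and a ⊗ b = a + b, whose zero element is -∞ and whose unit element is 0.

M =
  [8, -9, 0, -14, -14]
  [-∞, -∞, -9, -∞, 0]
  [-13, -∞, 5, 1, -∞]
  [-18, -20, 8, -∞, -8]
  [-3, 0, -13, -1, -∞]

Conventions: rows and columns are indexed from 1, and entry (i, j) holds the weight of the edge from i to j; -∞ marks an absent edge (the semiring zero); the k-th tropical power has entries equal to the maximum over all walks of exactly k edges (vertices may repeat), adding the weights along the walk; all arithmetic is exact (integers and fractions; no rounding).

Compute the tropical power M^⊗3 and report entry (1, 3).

M^⊗2:
  [16, -1, 8, 1, -6]
  [-3, 0, -4, -1, -∞]
  [-5, -19, 10, 6, -7]
  [-5, -8, 13, 9, -20]
  [5, -12, 7, -12, 0]
M^⊗3:
  [24, 7, 16, 9, 2]
  [5, -12, 7, -3, 0]
  [3, -7, 15, 11, -2]
  [3, -11, 18, 14, 1]
  [13, 0, 12, 8, -9]
Key observation: the optimum is the walk 1->1->1->3, with weight 8 + 8 + 0 = 16.
Optimal value attained by: walk 1->1->1->3.
Answer: (M^⊗3)[1][3] = 16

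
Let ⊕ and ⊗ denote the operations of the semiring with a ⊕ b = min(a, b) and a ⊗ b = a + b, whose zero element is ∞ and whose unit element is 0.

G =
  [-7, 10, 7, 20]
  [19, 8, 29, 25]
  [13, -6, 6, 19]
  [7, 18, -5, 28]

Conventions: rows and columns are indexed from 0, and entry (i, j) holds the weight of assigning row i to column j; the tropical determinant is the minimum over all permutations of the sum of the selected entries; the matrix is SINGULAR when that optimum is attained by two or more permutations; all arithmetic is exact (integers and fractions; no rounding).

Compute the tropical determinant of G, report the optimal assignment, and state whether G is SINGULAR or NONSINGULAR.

σ = (0, 1, 2, 3): (-7) + 8 + 6 + 28 = 35
σ = (0, 1, 3, 2): (-7) + 8 + 19 + (-5) = 15
σ = (0, 2, 1, 3): (-7) + 29 + (-6) + 28 = 44
σ = (0, 2, 3, 1): (-7) + 29 + 19 + 18 = 59
σ = (0, 3, 1, 2): (-7) + 25 + (-6) + (-5) = 7
σ = (0, 3, 2, 1): (-7) + 25 + 6 + 18 = 42
σ = (1, 0, 2, 3): 10 + 19 + 6 + 28 = 63
σ = (1, 0, 3, 2): 10 + 19 + 19 + (-5) = 43
σ = (1, 2, 0, 3): 10 + 29 + 13 + 28 = 80
σ = (1, 2, 3, 0): 10 + 29 + 19 + 7 = 65
σ = (1, 3, 0, 2): 10 + 25 + 13 + (-5) = 43
σ = (1, 3, 2, 0): 10 + 25 + 6 + 7 = 48
σ = (2, 0, 1, 3): 7 + 19 + (-6) + 28 = 48
σ = (2, 0, 3, 1): 7 + 19 + 19 + 18 = 63
σ = (2, 1, 0, 3): 7 + 8 + 13 + 28 = 56
σ = (2, 1, 3, 0): 7 + 8 + 19 + 7 = 41
σ = (2, 3, 0, 1): 7 + 25 + 13 + 18 = 63
σ = (2, 3, 1, 0): 7 + 25 + (-6) + 7 = 33
σ = (3, 0, 1, 2): 20 + 19 + (-6) + (-5) = 28
σ = (3, 0, 2, 1): 20 + 19 + 6 + 18 = 63
σ = (3, 1, 0, 2): 20 + 8 + 13 + (-5) = 36
σ = (3, 1, 2, 0): 20 + 8 + 6 + 7 = 41
σ = (3, 2, 0, 1): 20 + 29 + 13 + 18 = 80
σ = (3, 2, 1, 0): 20 + 29 + (-6) + 7 = 50
Optimal value attained by: σ = (0, 3, 1, 2).
Answer: det⊕(G) = 7; verdict: NONSINGULAR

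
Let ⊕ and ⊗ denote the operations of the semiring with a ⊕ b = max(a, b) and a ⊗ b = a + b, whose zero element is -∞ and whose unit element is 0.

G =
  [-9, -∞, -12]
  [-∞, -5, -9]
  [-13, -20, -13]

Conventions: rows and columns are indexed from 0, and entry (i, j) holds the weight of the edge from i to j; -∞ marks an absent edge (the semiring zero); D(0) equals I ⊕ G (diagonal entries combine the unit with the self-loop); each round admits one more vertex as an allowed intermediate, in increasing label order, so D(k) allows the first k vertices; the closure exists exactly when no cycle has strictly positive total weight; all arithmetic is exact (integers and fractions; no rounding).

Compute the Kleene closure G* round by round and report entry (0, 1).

D(0):
  [0, -∞, -12]
  [-∞, 0, -9]
  [-13, -20, 0]
D(1):
  [0, -∞, -12]
  [-∞, 0, -9]
  [-13, -20, 0]
D(2):
  [0, -∞, -12]
  [-∞, 0, -9]
  [-13, -20, 0]
D(3):
  [0, -32, -12]
  [-22, 0, -9]
  [-13, -20, 0]
Answer: G*[0][1] = -32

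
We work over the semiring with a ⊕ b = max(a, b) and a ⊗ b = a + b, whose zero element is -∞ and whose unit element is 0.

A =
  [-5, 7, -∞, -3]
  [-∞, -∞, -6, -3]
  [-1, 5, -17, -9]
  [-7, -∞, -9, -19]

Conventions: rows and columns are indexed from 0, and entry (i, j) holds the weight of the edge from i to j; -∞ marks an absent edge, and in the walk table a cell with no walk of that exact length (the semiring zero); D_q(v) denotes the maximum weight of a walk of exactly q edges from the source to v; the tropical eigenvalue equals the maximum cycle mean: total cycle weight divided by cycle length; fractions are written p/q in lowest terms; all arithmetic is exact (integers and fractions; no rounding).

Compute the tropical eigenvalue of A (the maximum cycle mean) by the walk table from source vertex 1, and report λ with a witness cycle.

q=0: [-∞, 0, -∞, -∞]
q=1: [-∞, -∞, -6, -3]
q=2: [-7, -1, -12, -15]
q=3: [-12, 0, -7, -4]
q=4: [-8, -2, -6, -3]
Optimal cycle mean attained by: cycle 0->1->2->0, total 7 + (-6) + (-1), length 3.
Answer: λ = 0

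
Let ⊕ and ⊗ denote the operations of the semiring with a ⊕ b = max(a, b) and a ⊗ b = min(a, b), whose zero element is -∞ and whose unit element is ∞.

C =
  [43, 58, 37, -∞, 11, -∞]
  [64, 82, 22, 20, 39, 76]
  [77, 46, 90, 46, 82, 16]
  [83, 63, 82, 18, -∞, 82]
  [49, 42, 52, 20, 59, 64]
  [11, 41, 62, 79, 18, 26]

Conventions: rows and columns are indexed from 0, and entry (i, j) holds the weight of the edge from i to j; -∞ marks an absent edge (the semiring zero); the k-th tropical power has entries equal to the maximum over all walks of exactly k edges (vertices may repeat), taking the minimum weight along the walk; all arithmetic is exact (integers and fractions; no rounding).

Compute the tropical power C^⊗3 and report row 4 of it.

C^⊗2:
  [58, 58, 37, 37, 39, 58]
  [64, 82, 62, 76, 39, 76]
  [77, 58, 90, 46, 82, 64]
  [77, 63, 82, 79, 82, 63]
  [52, 49, 62, 64, 59, 59]
  [79, 63, 79, 46, 62, 79]
C^⊗3:
  [58, 58, 58, 58, 39, 58]
  [76, 82, 76, 76, 62, 76]
  [77, 58, 90, 64, 82, 64]
  [79, 63, 82, 63, 82, 79]
  [64, 63, 64, 59, 62, 64]
  [77, 63, 79, 79, 79, 63]
Answer: row 4 of C^⊗3 = [64, 63, 64, 59, 62, 64]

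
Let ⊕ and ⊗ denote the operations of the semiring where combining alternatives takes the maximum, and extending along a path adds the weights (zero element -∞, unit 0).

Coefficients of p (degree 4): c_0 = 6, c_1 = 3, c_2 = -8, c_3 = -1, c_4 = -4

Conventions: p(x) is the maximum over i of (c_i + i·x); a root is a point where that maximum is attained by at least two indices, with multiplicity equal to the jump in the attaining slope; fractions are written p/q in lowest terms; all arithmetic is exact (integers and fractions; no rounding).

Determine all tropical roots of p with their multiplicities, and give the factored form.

hull edge (i=0, c=6) to (i=3, c=-1): slope -7/3, span 3
hull edge (i=3, c=-1) to (i=4, c=-4): slope -3, span 1
Factored form: p(x) = -4 ⊗ (x ⊕ 7/3) ⊗ (x ⊕ 7/3) ⊗ (x ⊕ 7/3) ⊗ (x ⊕ 3)
Answer: roots = 7/3 (mult 3), 3 (mult 1)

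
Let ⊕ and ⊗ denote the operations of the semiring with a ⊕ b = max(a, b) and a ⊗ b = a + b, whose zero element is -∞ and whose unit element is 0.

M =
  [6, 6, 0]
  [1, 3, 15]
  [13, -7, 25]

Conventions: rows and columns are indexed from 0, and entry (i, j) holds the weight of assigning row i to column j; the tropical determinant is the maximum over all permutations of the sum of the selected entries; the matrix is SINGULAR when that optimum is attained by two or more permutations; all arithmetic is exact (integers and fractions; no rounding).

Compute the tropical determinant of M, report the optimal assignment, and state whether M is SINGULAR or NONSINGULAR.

σ = (0, 1, 2): 6 + 3 + 25 = 34
σ = (0, 2, 1): 6 + 15 + (-7) = 14
σ = (1, 0, 2): 6 + 1 + 25 = 32
σ = (1, 2, 0): 6 + 15 + 13 = 34
σ = (2, 0, 1): 0 + 1 + (-7) = -6
σ = (2, 1, 0): 0 + 3 + 13 = 16
Optimal value attained by: σ = (0, 1, 2).
Answer: det⊕(M) = 34; verdict: SINGULAR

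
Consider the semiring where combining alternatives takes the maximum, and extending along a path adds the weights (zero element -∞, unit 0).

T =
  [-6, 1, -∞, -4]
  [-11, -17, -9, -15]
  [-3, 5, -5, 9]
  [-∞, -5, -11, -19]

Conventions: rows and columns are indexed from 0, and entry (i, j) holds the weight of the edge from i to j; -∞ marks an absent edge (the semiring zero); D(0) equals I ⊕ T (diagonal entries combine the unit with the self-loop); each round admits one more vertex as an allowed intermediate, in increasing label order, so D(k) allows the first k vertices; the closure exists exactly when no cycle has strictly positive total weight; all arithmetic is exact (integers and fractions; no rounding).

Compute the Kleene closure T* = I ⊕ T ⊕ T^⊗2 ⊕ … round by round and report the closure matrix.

D(0):
  [0, 1, -∞, -4]
  [-11, 0, -9, -15]
  [-3, 5, 0, 9]
  [-∞, -5, -11, 0]
D(1):
  [0, 1, -∞, -4]
  [-11, 0, -9, -15]
  [-3, 5, 0, 9]
  [-∞, -5, -11, 0]
D(2):
  [0, 1, -8, -4]
  [-11, 0, -9, -15]
  [-3, 5, 0, 9]
  [-16, -5, -11, 0]
D(3):
  [0, 1, -8, 1]
  [-11, 0, -9, 0]
  [-3, 5, 0, 9]
  [-14, -5, -11, 0]
D(4):
  [0, 1, -8, 1]
  [-11, 0, -9, 0]
  [-3, 5, 0, 9]
  [-14, -5, -11, 0]
Answer: T* = [[0, 1, -8, 1], [-11, 0, -9, 0], [-3, 5, 0, 9], [-14, -5, -11, 0]]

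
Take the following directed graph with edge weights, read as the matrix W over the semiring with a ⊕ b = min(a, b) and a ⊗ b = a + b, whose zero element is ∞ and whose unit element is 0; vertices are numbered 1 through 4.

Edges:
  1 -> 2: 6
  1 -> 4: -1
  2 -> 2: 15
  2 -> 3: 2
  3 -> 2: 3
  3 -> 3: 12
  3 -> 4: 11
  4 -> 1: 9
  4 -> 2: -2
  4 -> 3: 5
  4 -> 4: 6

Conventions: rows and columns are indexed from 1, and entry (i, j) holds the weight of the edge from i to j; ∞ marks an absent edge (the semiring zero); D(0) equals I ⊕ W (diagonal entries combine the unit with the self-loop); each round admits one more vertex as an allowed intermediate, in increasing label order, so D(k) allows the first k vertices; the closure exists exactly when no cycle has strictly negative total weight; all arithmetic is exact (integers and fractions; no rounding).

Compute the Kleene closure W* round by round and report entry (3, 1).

D(0):
  [0, 6, ∞, -1]
  [∞, 0, 2, ∞]
  [∞, 3, 0, 11]
  [9, -2, 5, 0]
D(1):
  [0, 6, ∞, -1]
  [∞, 0, 2, ∞]
  [∞, 3, 0, 11]
  [9, -2, 5, 0]
D(2):
  [0, 6, 8, -1]
  [∞, 0, 2, ∞]
  [∞, 3, 0, 11]
  [9, -2, 0, 0]
D(3):
  [0, 6, 8, -1]
  [∞, 0, 2, 13]
  [∞, 3, 0, 11]
  [9, -2, 0, 0]
D(4):
  [0, -3, -1, -1]
  [22, 0, 2, 13]
  [20, 3, 0, 11]
  [9, -2, 0, 0]
Answer: W*[3][1] = 20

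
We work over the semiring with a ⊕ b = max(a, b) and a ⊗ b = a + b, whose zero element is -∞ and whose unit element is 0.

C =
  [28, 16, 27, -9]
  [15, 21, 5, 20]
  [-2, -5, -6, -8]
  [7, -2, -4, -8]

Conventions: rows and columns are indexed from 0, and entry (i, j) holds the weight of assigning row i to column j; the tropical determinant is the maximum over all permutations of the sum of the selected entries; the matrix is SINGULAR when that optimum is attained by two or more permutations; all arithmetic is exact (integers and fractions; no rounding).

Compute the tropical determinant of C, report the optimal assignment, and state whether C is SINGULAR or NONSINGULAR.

σ = (0, 1, 2, 3): 28 + 21 + (-6) + (-8) = 35
σ = (0, 1, 3, 2): 28 + 21 + (-8) + (-4) = 37
σ = (0, 2, 1, 3): 28 + 5 + (-5) + (-8) = 20
σ = (0, 2, 3, 1): 28 + 5 + (-8) + (-2) = 23
σ = (0, 3, 1, 2): 28 + 20 + (-5) + (-4) = 39
σ = (0, 3, 2, 1): 28 + 20 + (-6) + (-2) = 40
σ = (1, 0, 2, 3): 16 + 15 + (-6) + (-8) = 17
σ = (1, 0, 3, 2): 16 + 15 + (-8) + (-4) = 19
σ = (1, 2, 0, 3): 16 + 5 + (-2) + (-8) = 11
σ = (1, 2, 3, 0): 16 + 5 + (-8) + 7 = 20
σ = (1, 3, 0, 2): 16 + 20 + (-2) + (-4) = 30
σ = (1, 3, 2, 0): 16 + 20 + (-6) + 7 = 37
σ = (2, 0, 1, 3): 27 + 15 + (-5) + (-8) = 29
σ = (2, 0, 3, 1): 27 + 15 + (-8) + (-2) = 32
σ = (2, 1, 0, 3): 27 + 21 + (-2) + (-8) = 38
σ = (2, 1, 3, 0): 27 + 21 + (-8) + 7 = 47
σ = (2, 3, 0, 1): 27 + 20 + (-2) + (-2) = 43
σ = (2, 3, 1, 0): 27 + 20 + (-5) + 7 = 49
σ = (3, 0, 1, 2): (-9) + 15 + (-5) + (-4) = -3
σ = (3, 0, 2, 1): (-9) + 15 + (-6) + (-2) = -2
σ = (3, 1, 0, 2): (-9) + 21 + (-2) + (-4) = 6
σ = (3, 1, 2, 0): (-9) + 21 + (-6) + 7 = 13
σ = (3, 2, 0, 1): (-9) + 5 + (-2) + (-2) = -8
σ = (3, 2, 1, 0): (-9) + 5 + (-5) + 7 = -2
Optimal value attained by: σ = (2, 3, 1, 0).
Answer: det⊕(C) = 49; verdict: NONSINGULAR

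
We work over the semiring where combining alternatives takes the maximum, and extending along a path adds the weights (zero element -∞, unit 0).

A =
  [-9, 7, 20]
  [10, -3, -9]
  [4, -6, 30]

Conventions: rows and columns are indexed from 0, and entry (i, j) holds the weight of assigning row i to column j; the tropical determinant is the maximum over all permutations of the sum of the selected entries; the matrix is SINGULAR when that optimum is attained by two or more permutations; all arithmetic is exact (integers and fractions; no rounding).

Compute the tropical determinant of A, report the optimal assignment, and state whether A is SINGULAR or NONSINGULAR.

σ = (0, 1, 2): (-9) + (-3) + 30 = 18
σ = (0, 2, 1): (-9) + (-9) + (-6) = -24
σ = (1, 0, 2): 7 + 10 + 30 = 47
σ = (1, 2, 0): 7 + (-9) + 4 = 2
σ = (2, 0, 1): 20 + 10 + (-6) = 24
σ = (2, 1, 0): 20 + (-3) + 4 = 21
Optimal value attained by: σ = (1, 0, 2).
Answer: det⊕(A) = 47; verdict: NONSINGULAR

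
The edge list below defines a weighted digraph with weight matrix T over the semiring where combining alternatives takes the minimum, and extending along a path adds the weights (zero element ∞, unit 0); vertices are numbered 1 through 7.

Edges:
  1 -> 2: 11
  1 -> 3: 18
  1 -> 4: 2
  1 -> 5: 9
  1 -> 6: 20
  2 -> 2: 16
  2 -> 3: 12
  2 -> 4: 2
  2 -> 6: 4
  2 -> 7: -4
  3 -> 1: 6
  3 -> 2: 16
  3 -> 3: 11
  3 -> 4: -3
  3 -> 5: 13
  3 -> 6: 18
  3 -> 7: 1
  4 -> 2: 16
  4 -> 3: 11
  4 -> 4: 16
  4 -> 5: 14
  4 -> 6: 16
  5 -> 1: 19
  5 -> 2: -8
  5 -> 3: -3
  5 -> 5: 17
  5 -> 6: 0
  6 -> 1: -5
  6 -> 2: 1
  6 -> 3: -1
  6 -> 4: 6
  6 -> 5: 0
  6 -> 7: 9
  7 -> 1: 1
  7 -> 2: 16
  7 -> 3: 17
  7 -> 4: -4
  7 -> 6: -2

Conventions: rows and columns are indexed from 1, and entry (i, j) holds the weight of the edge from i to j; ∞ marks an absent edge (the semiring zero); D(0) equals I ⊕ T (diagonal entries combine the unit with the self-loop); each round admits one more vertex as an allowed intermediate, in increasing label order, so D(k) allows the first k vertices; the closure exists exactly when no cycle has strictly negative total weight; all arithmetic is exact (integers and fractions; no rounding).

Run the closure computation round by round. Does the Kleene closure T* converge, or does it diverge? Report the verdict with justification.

D(0):
  [0, 11, 18, 2, 9, 20, ∞]
  [∞, 0, 12, 2, ∞, 4, -4]
  [6, 16, 0, -3, 13, 18, 1]
  [∞, 16, 11, 0, 14, 16, ∞]
  [19, -8, -3, ∞, 0, 0, ∞]
  [-5, 1, -1, 6, 0, 0, 9]
  [1, 16, 17, -4, ∞, -2, 0]
D(1):
  [0, 11, 18, 2, 9, 20, ∞]
  [∞, 0, 12, 2, ∞, 4, -4]
  [6, 16, 0, -3, 13, 18, 1]
  [∞, 16, 11, 0, 14, 16, ∞]
  [19, -8, -3, 21, 0, 0, ∞]
  [-5, 1, -1, -3, 0, 0, 9]
  [1, 12, 17, -4, 10, -2, 0]
D(2):
  [0, 11, 18, 2, 9, 15, 7]
  [∞, 0, 12, 2, ∞, 4, -4]
  [6, 16, 0, -3, 13, 18, 1]
  [∞, 16, 11, 0, 14, 16, 12]
  [19, -8, -3, -6, 0, -4, -12]
  [-5, 1, -1, -3, 0, 0, -3]
  [1, 12, 17, -4, 10, -2, 0]
D(3):
  [0, 11, 18, 2, 9, 15, 7]
  [18, 0, 12, 2, 25, 4, -4]
  [6, 16, 0, -3, 13, 18, 1]
  [17, 16, 11, 0, 14, 16, 12]
  [3, -8, -3, -6, 0, -4, -12]
  [-5, 1, -1, -4, 0, 0, -3]
  [1, 12, 17, -4, 10, -2, 0]
D(4):
  [0, 11, 13, 2, 9, 15, 7]
  [18, 0, 12, 2, 16, 4, -4]
  [6, 13, 0, -3, 11, 13, 1]
  [17, 16, 11, 0, 14, 16, 12]
  [3, -8, -3, -6, 0, -4, -12]
  [-5, 1, -1, -4, 0, 0, -3]
  [1, 12, 7, -4, 10, -2, 0]
Detection: at round 5, diagonal entry (6, 6) turns strictly negative.
Key observation: the cycle 6->5->2->6 has total weight 0 + (-8) + 4, which is strictly negative.
Answer: DIVERGES — negative cycle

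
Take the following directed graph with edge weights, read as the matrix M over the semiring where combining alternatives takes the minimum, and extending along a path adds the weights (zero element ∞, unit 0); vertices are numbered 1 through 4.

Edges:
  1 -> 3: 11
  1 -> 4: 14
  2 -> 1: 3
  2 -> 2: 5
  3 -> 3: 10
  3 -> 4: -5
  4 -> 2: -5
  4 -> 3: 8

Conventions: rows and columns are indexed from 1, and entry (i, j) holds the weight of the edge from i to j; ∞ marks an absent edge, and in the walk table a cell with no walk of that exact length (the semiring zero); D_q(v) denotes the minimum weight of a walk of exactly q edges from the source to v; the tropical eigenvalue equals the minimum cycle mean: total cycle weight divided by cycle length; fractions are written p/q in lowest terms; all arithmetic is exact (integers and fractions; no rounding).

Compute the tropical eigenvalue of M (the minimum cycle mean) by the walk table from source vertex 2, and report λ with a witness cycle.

q=0: [∞, 0, ∞, ∞]
q=1: [3, 5, ∞, ∞]
q=2: [8, 10, 14, 17]
q=3: [13, 12, 19, 9]
q=4: [15, 4, 17, 14]
Optimal cycle mean attained by: cycle 1->3->4->2->1, total 11 + (-5) + (-5) + 3, length 4.
Answer: λ = 1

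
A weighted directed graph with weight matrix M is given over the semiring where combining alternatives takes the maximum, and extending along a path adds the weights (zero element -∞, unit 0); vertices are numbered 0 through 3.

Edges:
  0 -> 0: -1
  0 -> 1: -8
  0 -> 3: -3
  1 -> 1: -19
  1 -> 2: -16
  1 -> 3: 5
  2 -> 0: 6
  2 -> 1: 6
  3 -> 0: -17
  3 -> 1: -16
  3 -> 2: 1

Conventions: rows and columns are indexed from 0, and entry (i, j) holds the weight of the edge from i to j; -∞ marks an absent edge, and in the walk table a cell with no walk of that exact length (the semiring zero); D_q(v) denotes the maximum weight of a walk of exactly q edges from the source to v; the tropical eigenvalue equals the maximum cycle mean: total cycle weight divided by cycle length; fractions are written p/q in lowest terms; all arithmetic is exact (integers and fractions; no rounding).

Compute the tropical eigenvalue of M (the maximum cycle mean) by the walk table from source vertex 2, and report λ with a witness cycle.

q=0: [-∞, -∞, 0, -∞]
q=1: [6, 6, -∞, -∞]
q=2: [5, -2, -10, 11]
q=3: [4, -3, 12, 3]
q=4: [18, 18, 4, 2]
Optimal cycle mean attained by: cycle 1->3->2->1, total 5 + 1 + 6, length 3.
Answer: λ = 4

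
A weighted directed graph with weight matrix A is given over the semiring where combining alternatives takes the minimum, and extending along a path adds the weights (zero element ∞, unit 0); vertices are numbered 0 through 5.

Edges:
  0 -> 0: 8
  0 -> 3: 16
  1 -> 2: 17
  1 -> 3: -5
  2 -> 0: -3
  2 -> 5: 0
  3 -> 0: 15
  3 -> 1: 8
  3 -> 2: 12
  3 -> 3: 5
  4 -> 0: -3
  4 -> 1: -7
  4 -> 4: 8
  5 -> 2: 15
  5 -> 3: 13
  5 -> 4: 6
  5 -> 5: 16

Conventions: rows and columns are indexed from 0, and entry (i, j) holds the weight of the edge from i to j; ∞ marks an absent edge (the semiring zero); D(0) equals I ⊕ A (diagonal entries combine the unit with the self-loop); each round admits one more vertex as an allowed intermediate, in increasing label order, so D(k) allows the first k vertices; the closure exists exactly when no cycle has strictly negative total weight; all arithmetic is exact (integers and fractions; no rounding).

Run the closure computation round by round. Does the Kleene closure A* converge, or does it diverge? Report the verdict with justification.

D(0):
  [0, ∞, ∞, 16, ∞, ∞]
  [∞, 0, 17, -5, ∞, ∞]
  [-3, ∞, 0, ∞, ∞, 0]
  [15, 8, 12, 0, ∞, ∞]
  [-3, -7, ∞, ∞, 0, ∞]
  [∞, ∞, 15, 13, 6, 0]
D(1):
  [0, ∞, ∞, 16, ∞, ∞]
  [∞, 0, 17, -5, ∞, ∞]
  [-3, ∞, 0, 13, ∞, 0]
  [15, 8, 12, 0, ∞, ∞]
  [-3, -7, ∞, 13, 0, ∞]
  [∞, ∞, 15, 13, 6, 0]
D(2):
  [0, ∞, ∞, 16, ∞, ∞]
  [∞, 0, 17, -5, ∞, ∞]
  [-3, ∞, 0, 13, ∞, 0]
  [15, 8, 12, 0, ∞, ∞]
  [-3, -7, 10, -12, 0, ∞]
  [∞, ∞, 15, 13, 6, 0]
D(3):
  [0, ∞, ∞, 16, ∞, ∞]
  [14, 0, 17, -5, ∞, 17]
  [-3, ∞, 0, 13, ∞, 0]
  [9, 8, 12, 0, ∞, 12]
  [-3, -7, 10, -12, 0, 10]
  [12, ∞, 15, 13, 6, 0]
D(4):
  [0, 24, 28, 16, ∞, 28]
  [4, 0, 7, -5, ∞, 7]
  [-3, 21, 0, 13, ∞, 0]
  [9, 8, 12, 0, ∞, 12]
  [-3, -7, 0, -12, 0, 0]
  [12, 21, 15, 13, 6, 0]
D(5):
  [0, 24, 28, 16, ∞, 28]
  [4, 0, 7, -5, ∞, 7]
  [-3, 21, 0, 13, ∞, 0]
  [9, 8, 12, 0, ∞, 12]
  [-3, -7, 0, -12, 0, 0]
  [3, -1, 6, -6, 6, 0]
D(6):
  [0, 24, 28, 16, 34, 28]
  [4, 0, 7, -5, 13, 7]
  [-3, -1, 0, -6, 6, 0]
  [9, 8, 12, 0, 18, 12]
  [-3, -7, 0, -12, 0, 0]
  [3, -1, 6, -6, 6, 0]
Key observation: every diagonal entry stays at the unit through all rounds, so no improving cycle exists.
Answer: CONVERGES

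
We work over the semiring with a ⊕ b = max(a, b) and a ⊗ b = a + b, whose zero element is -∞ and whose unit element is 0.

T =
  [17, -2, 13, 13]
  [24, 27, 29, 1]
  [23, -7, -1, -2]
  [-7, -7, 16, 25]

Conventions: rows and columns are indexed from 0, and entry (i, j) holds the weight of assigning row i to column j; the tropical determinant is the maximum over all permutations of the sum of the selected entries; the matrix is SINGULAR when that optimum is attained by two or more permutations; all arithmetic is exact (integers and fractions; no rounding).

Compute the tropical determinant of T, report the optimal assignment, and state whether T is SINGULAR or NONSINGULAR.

σ = (0, 1, 2, 3): 17 + 27 + (-1) + 25 = 68
σ = (0, 1, 3, 2): 17 + 27 + (-2) + 16 = 58
σ = (0, 2, 1, 3): 17 + 29 + (-7) + 25 = 64
σ = (0, 2, 3, 1): 17 + 29 + (-2) + (-7) = 37
σ = (0, 3, 1, 2): 17 + 1 + (-7) + 16 = 27
σ = (0, 3, 2, 1): 17 + 1 + (-1) + (-7) = 10
σ = (1, 0, 2, 3): (-2) + 24 + (-1) + 25 = 46
σ = (1, 0, 3, 2): (-2) + 24 + (-2) + 16 = 36
σ = (1, 2, 0, 3): (-2) + 29 + 23 + 25 = 75
σ = (1, 2, 3, 0): (-2) + 29 + (-2) + (-7) = 18
σ = (1, 3, 0, 2): (-2) + 1 + 23 + 16 = 38
σ = (1, 3, 2, 0): (-2) + 1 + (-1) + (-7) = -9
σ = (2, 0, 1, 3): 13 + 24 + (-7) + 25 = 55
σ = (2, 0, 3, 1): 13 + 24 + (-2) + (-7) = 28
σ = (2, 1, 0, 3): 13 + 27 + 23 + 25 = 88
σ = (2, 1, 3, 0): 13 + 27 + (-2) + (-7) = 31
σ = (2, 3, 0, 1): 13 + 1 + 23 + (-7) = 30
σ = (2, 3, 1, 0): 13 + 1 + (-7) + (-7) = 0
σ = (3, 0, 1, 2): 13 + 24 + (-7) + 16 = 46
σ = (3, 0, 2, 1): 13 + 24 + (-1) + (-7) = 29
σ = (3, 1, 0, 2): 13 + 27 + 23 + 16 = 79
σ = (3, 1, 2, 0): 13 + 27 + (-1) + (-7) = 32
σ = (3, 2, 0, 1): 13 + 29 + 23 + (-7) = 58
σ = (3, 2, 1, 0): 13 + 29 + (-7) + (-7) = 28
Optimal value attained by: σ = (2, 1, 0, 3).
Answer: det⊕(T) = 88; verdict: NONSINGULAR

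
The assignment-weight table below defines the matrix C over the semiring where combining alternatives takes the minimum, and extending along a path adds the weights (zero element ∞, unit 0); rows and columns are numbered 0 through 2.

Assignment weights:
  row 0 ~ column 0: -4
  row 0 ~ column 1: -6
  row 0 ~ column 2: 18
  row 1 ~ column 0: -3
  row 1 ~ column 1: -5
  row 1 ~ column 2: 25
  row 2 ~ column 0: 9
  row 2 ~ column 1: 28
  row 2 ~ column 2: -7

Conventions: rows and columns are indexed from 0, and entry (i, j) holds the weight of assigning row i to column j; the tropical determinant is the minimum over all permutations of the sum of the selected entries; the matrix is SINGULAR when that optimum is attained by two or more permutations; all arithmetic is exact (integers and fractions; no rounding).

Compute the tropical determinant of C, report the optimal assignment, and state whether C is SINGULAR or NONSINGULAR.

σ = (0, 1, 2): (-4) + (-5) + (-7) = -16
σ = (0, 2, 1): (-4) + 25 + 28 = 49
σ = (1, 0, 2): (-6) + (-3) + (-7) = -16
σ = (1, 2, 0): (-6) + 25 + 9 = 28
σ = (2, 0, 1): 18 + (-3) + 28 = 43
σ = (2, 1, 0): 18 + (-5) + 9 = 22
Optimal value attained by: σ = (0, 1, 2).
Answer: det⊕(C) = -16; verdict: SINGULAR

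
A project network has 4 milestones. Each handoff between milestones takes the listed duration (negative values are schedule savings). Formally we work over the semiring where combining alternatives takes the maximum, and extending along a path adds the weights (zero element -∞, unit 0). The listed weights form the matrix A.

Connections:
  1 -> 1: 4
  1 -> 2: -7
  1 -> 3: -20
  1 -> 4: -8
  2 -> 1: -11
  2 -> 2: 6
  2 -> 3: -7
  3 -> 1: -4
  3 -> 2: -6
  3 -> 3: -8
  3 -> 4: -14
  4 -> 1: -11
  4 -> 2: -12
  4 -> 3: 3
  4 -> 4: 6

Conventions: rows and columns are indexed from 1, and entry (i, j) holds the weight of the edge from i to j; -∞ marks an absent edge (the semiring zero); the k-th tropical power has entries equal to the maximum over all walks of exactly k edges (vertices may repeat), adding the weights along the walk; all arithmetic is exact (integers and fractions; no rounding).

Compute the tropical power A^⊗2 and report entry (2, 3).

A^⊗2:
  [8, -1, -5, -2]
  [-5, 12, -1, -19]
  [0, 0, -11, -8]
  [-1, -3, 9, 12]
Key observation: the optimum is the walk 2->2->3, with weight 6 + (-7) = -1.
Optimal value attained by: walk 2->2->3.
Answer: (A^⊗2)[2][3] = -1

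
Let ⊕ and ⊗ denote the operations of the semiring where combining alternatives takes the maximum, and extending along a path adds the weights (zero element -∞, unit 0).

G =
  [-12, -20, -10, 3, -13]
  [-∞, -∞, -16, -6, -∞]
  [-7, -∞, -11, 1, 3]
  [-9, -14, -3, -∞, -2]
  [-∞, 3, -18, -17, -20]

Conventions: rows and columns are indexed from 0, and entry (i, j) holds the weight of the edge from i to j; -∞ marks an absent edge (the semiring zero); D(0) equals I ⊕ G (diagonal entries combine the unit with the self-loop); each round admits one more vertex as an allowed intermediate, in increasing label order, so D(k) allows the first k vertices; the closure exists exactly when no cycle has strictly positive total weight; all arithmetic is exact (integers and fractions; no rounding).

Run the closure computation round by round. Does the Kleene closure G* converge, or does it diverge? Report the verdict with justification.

D(0):
  [0, -20, -10, 3, -13]
  [-∞, 0, -16, -6, -∞]
  [-7, -∞, 0, 1, 3]
  [-9, -14, -3, 0, -2]
  [-∞, 3, -18, -17, 0]
D(1):
  [0, -20, -10, 3, -13]
  [-∞, 0, -16, -6, -∞]
  [-7, -27, 0, 1, 3]
  [-9, -14, -3, 0, -2]
  [-∞, 3, -18, -17, 0]
D(2):
  [0, -20, -10, 3, -13]
  [-∞, 0, -16, -6, -∞]
  [-7, -27, 0, 1, 3]
  [-9, -14, -3, 0, -2]
  [-∞, 3, -13, -3, 0]
D(3):
  [0, -20, -10, 3, -7]
  [-23, 0, -16, -6, -13]
  [-7, -27, 0, 1, 3]
  [-9, -14, -3, 0, 0]
  [-20, 3, -13, -3, 0]
D(4):
  [0, -11, 0, 3, 3]
  [-15, 0, -9, -6, -6]
  [-7, -13, 0, 1, 3]
  [-9, -14, -3, 0, 0]
  [-12, 3, -6, -3, 0]
D(5):
  [0, 6, 0, 3, 3]
  [-15, 0, -9, -6, -6]
  [-7, 6, 0, 1, 3]
  [-9, 3, -3, 0, 0]
  [-12, 3, -6, -3, 0]
Key observation: every diagonal entry stays at the unit through all rounds, so no improving cycle exists.
Answer: CONVERGES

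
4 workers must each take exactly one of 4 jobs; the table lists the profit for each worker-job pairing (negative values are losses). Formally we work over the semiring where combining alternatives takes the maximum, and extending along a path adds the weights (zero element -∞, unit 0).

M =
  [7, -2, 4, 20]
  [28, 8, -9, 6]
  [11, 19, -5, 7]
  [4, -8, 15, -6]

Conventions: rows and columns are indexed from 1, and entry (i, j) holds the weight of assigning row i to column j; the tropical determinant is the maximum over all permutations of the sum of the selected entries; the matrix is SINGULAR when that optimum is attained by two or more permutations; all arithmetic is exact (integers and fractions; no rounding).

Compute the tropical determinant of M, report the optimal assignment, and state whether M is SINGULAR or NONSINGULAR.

σ = (1, 2, 3, 4): 7 + 8 + (-5) + (-6) = 4
σ = (1, 2, 4, 3): 7 + 8 + 7 + 15 = 37
σ = (1, 3, 2, 4): 7 + (-9) + 19 + (-6) = 11
σ = (1, 3, 4, 2): 7 + (-9) + 7 + (-8) = -3
σ = (1, 4, 2, 3): 7 + 6 + 19 + 15 = 47
σ = (1, 4, 3, 2): 7 + 6 + (-5) + (-8) = 0
σ = (2, 1, 3, 4): (-2) + 28 + (-5) + (-6) = 15
σ = (2, 1, 4, 3): (-2) + 28 + 7 + 15 = 48
σ = (2, 3, 1, 4): (-2) + (-9) + 11 + (-6) = -6
σ = (2, 3, 4, 1): (-2) + (-9) + 7 + 4 = 0
σ = (2, 4, 1, 3): (-2) + 6 + 11 + 15 = 30
σ = (2, 4, 3, 1): (-2) + 6 + (-5) + 4 = 3
σ = (3, 1, 2, 4): 4 + 28 + 19 + (-6) = 45
σ = (3, 1, 4, 2): 4 + 28 + 7 + (-8) = 31
σ = (3, 2, 1, 4): 4 + 8 + 11 + (-6) = 17
σ = (3, 2, 4, 1): 4 + 8 + 7 + 4 = 23
σ = (3, 4, 1, 2): 4 + 6 + 11 + (-8) = 13
σ = (3, 4, 2, 1): 4 + 6 + 19 + 4 = 33
σ = (4, 1, 2, 3): 20 + 28 + 19 + 15 = 82
σ = (4, 1, 3, 2): 20 + 28 + (-5) + (-8) = 35
σ = (4, 2, 1, 3): 20 + 8 + 11 + 15 = 54
σ = (4, 2, 3, 1): 20 + 8 + (-5) + 4 = 27
σ = (4, 3, 1, 2): 20 + (-9) + 11 + (-8) = 14
σ = (4, 3, 2, 1): 20 + (-9) + 19 + 4 = 34
Optimal value attained by: σ = (4, 1, 2, 3).
Answer: det⊕(M) = 82; verdict: NONSINGULAR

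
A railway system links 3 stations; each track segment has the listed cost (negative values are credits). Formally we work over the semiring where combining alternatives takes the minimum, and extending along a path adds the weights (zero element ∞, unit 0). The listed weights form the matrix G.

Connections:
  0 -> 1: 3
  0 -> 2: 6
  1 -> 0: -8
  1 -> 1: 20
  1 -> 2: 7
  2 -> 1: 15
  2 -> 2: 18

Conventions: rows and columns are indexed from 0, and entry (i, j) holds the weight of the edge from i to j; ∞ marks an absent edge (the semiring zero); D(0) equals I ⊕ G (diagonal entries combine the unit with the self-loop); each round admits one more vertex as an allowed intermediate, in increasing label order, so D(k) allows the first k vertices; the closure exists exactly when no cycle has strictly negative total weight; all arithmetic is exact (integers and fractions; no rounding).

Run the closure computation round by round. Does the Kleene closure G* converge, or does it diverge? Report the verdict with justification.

D(0):
  [0, 3, 6]
  [-8, 0, 7]
  [∞, 15, 0]
Detection: at round 1, diagonal entry (1, 1) turns strictly negative.
Key observation: the cycle 1->0->1 has total weight (-8) + 3, which is strictly negative.
Answer: DIVERGES — negative cycle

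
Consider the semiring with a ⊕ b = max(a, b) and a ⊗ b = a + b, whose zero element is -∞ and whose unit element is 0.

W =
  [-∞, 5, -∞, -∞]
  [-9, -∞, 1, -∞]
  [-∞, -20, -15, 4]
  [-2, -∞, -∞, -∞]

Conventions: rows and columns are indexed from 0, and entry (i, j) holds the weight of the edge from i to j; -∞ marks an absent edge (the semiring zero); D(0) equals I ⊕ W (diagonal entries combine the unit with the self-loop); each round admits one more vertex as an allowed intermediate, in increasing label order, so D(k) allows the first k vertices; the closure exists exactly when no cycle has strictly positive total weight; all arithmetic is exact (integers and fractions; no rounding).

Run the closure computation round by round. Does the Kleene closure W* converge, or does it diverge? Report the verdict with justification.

D(0):
  [0, 5, -∞, -∞]
  [-9, 0, 1, -∞]
  [-∞, -20, 0, 4]
  [-2, -∞, -∞, 0]
D(1):
  [0, 5, -∞, -∞]
  [-9, 0, 1, -∞]
  [-∞, -20, 0, 4]
  [-2, 3, -∞, 0]
D(2):
  [0, 5, 6, -∞]
  [-9, 0, 1, -∞]
  [-29, -20, 0, 4]
  [-2, 3, 4, 0]
Detection: at round 3, diagonal entry (3, 3) turns strictly positive.
Key observation: the cycle 3->0->1->2->3 has total weight (-2) + 5 + 1 + 4, which is strictly positive.
Answer: DIVERGES — positive cycle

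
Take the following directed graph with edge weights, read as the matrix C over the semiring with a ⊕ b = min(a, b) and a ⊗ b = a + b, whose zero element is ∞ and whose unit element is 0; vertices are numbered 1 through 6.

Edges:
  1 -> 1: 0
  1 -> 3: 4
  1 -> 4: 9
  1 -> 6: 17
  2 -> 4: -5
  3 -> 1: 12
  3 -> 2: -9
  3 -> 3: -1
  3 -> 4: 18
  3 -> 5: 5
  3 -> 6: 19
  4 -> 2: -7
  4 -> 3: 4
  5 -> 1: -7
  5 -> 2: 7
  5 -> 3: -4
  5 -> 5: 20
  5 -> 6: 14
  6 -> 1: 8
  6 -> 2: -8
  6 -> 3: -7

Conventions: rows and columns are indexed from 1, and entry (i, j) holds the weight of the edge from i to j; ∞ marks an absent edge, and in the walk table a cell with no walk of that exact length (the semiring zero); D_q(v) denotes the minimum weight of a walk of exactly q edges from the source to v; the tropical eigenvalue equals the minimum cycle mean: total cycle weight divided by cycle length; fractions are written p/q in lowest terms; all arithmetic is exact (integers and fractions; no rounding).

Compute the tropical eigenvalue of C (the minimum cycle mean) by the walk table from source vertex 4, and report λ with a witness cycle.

q=0: [∞, ∞, ∞, 0, ∞, ∞]
q=1: [∞, -7, 4, ∞, ∞, ∞]
q=2: [16, -5, 3, -12, 9, 23]
q=3: [2, -19, -8, -10, 8, 22]
q=4: [1, -17, -9, -24, -3, 11]
q=5: [-10, -31, -20, -22, -4, 10]
q=6: [-11, -29, -21, -36, -15, -1]
Optimal cycle mean attained by: cycle 2->4->2, total (-5) + (-7), length 2.
Answer: λ = -6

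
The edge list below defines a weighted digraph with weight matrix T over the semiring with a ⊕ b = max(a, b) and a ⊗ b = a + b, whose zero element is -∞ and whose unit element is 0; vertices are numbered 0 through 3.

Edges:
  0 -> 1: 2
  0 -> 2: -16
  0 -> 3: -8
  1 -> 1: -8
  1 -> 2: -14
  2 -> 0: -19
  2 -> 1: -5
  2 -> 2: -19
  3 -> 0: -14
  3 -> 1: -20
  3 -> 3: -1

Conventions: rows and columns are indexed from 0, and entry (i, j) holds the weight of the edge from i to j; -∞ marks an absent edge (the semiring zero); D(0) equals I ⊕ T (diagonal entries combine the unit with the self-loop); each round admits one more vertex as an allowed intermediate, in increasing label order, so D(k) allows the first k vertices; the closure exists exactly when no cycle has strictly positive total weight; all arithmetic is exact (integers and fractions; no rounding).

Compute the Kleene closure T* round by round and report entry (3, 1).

D(0):
  [0, 2, -16, -8]
  [-∞, 0, -14, -∞]
  [-19, -5, 0, -∞]
  [-14, -20, -∞, 0]
D(1):
  [0, 2, -16, -8]
  [-∞, 0, -14, -∞]
  [-19, -5, 0, -27]
  [-14, -12, -30, 0]
D(2):
  [0, 2, -12, -8]
  [-∞, 0, -14, -∞]
  [-19, -5, 0, -27]
  [-14, -12, -26, 0]
D(3):
  [0, 2, -12, -8]
  [-33, 0, -14, -41]
  [-19, -5, 0, -27]
  [-14, -12, -26, 0]
D(4):
  [0, 2, -12, -8]
  [-33, 0, -14, -41]
  [-19, -5, 0, -27]
  [-14, -12, -26, 0]
Answer: T*[3][1] = -12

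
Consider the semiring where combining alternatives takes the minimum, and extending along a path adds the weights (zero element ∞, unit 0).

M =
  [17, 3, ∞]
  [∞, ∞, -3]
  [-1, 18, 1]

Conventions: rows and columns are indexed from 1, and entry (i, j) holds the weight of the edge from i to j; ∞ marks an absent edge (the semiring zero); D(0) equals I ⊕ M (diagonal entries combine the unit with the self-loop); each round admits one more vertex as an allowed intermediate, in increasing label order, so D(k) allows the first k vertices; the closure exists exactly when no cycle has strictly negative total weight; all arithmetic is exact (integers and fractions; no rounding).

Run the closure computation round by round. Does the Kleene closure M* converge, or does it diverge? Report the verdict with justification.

D(0):
  [0, 3, ∞]
  [∞, 0, -3]
  [-1, 18, 0]
D(1):
  [0, 3, ∞]
  [∞, 0, -3]
  [-1, 2, 0]
Detection: at round 2, diagonal entry (3, 3) turns strictly negative.
Key observation: the cycle 3->1->2->3 has total weight (-1) + 3 + (-3), which is strictly negative.
Answer: DIVERGES — negative cycle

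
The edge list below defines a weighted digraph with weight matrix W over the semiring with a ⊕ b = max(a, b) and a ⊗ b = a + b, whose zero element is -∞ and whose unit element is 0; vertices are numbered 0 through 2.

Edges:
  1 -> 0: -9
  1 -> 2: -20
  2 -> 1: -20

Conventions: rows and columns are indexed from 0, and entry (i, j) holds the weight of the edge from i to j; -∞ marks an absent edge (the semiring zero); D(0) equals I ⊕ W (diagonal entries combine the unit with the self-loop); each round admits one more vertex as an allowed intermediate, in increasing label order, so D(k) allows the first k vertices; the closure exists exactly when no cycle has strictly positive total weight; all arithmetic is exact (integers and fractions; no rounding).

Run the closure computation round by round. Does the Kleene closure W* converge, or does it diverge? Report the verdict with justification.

D(0):
  [0, -∞, -∞]
  [-9, 0, -20]
  [-∞, -20, 0]
D(1):
  [0, -∞, -∞]
  [-9, 0, -20]
  [-∞, -20, 0]
D(2):
  [0, -∞, -∞]
  [-9, 0, -20]
  [-29, -20, 0]
D(3):
  [0, -∞, -∞]
  [-9, 0, -20]
  [-29, -20, 0]
Key observation: every diagonal entry stays at the unit through all rounds, so no improving cycle exists.
Answer: CONVERGES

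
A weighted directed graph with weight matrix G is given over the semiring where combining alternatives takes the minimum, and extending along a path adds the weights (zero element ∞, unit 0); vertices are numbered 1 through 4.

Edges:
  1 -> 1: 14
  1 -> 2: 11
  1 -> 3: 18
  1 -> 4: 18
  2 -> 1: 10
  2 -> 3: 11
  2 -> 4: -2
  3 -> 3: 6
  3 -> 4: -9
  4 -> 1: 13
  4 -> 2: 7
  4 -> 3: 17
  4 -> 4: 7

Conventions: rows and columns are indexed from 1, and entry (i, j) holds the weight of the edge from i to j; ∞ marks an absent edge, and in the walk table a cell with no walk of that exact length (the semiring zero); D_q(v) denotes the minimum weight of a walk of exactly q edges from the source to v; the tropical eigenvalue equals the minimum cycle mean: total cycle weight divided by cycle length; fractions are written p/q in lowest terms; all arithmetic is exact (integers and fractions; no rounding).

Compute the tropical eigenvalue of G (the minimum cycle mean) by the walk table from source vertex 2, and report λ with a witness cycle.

q=0: [∞, 0, ∞, ∞]
q=1: [10, ∞, 11, -2]
q=2: [11, 5, 15, 2]
q=3: [15, 9, 16, 3]
q=4: [16, 10, 20, 7]
Optimal cycle mean attained by: cycle 2->4->2, total (-2) + 7, length 2.
Answer: λ = 5/2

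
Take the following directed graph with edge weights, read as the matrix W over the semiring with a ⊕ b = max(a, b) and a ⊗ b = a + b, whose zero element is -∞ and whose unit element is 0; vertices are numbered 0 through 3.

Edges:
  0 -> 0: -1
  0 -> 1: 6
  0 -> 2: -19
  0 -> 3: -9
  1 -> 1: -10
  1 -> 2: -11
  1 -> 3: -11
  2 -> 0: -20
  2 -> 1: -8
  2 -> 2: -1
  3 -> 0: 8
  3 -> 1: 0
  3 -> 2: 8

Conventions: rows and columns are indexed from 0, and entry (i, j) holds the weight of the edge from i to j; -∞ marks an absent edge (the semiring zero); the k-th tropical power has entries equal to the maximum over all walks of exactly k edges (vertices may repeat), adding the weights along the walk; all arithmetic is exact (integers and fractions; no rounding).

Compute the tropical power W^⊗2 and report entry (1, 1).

W^⊗2:
  [-1, 5, -1, -5]
  [-3, -11, -3, -21]
  [-21, -9, -2, -19]
  [7, 14, 7, -1]
Key observation: the optimum is the walk 1->3->1, with weight (-11) + 0 = -11.
Optimal value attained by: walk 1->3->1.
Answer: (W^⊗2)[1][1] = -11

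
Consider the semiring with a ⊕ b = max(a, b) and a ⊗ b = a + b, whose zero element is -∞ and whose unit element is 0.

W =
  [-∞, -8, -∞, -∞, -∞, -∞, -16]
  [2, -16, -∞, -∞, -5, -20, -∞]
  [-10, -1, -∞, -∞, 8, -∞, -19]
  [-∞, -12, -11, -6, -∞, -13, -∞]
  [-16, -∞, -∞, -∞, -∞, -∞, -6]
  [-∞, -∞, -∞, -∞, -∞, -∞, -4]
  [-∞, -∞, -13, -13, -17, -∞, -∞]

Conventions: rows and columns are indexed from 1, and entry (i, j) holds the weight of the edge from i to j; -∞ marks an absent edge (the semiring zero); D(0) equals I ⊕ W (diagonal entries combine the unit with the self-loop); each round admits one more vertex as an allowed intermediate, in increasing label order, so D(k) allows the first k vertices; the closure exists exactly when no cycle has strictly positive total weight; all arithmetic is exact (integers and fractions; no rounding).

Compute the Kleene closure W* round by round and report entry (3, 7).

D(0):
  [0, -8, -∞, -∞, -∞, -∞, -16]
  [2, 0, -∞, -∞, -5, -20, -∞]
  [-10, -1, 0, -∞, 8, -∞, -19]
  [-∞, -12, -11, 0, -∞, -13, -∞]
  [-16, -∞, -∞, -∞, 0, -∞, -6]
  [-∞, -∞, -∞, -∞, -∞, 0, -4]
  [-∞, -∞, -13, -13, -17, -∞, 0]
D(1):
  [0, -8, -∞, -∞, -∞, -∞, -16]
  [2, 0, -∞, -∞, -5, -20, -14]
  [-10, -1, 0, -∞, 8, -∞, -19]
  [-∞, -12, -11, 0, -∞, -13, -∞]
  [-16, -24, -∞, -∞, 0, -∞, -6]
  [-∞, -∞, -∞, -∞, -∞, 0, -4]
  [-∞, -∞, -13, -13, -17, -∞, 0]
D(2):
  [0, -8, -∞, -∞, -13, -28, -16]
  [2, 0, -∞, -∞, -5, -20, -14]
  [1, -1, 0, -∞, 8, -21, -15]
  [-10, -12, -11, 0, -17, -13, -26]
  [-16, -24, -∞, -∞, 0, -44, -6]
  [-∞, -∞, -∞, -∞, -∞, 0, -4]
  [-∞, -∞, -13, -13, -17, -∞, 0]
D(3):
  [0, -8, -∞, -∞, -13, -28, -16]
  [2, 0, -∞, -∞, -5, -20, -14]
  [1, -1, 0, -∞, 8, -21, -15]
  [-10, -12, -11, 0, -3, -13, -26]
  [-16, -24, -∞, -∞, 0, -44, -6]
  [-∞, -∞, -∞, -∞, -∞, 0, -4]
  [-12, -14, -13, -13, -5, -34, 0]
D(4):
  [0, -8, -∞, -∞, -13, -28, -16]
  [2, 0, -∞, -∞, -5, -20, -14]
  [1, -1, 0, -∞, 8, -21, -15]
  [-10, -12, -11, 0, -3, -13, -26]
  [-16, -24, -∞, -∞, 0, -44, -6]
  [-∞, -∞, -∞, -∞, -∞, 0, -4]
  [-12, -14, -13, -13, -5, -26, 0]
D(5):
  [0, -8, -∞, -∞, -13, -28, -16]
  [2, 0, -∞, -∞, -5, -20, -11]
  [1, -1, 0, -∞, 8, -21, 2]
  [-10, -12, -11, 0, -3, -13, -9]
  [-16, -24, -∞, -∞, 0, -44, -6]
  [-∞, -∞, -∞, -∞, -∞, 0, -4]
  [-12, -14, -13, -13, -5, -26, 0]
D(6):
  [0, -8, -∞, -∞, -13, -28, -16]
  [2, 0, -∞, -∞, -5, -20, -11]
  [1, -1, 0, -∞, 8, -21, 2]
  [-10, -12, -11, 0, -3, -13, -9]
  [-16, -24, -∞, -∞, 0, -44, -6]
  [-∞, -∞, -∞, -∞, -∞, 0, -4]
  [-12, -14, -13, -13, -5, -26, 0]
D(7):
  [0, -8, -29, -29, -13, -28, -16]
  [2, 0, -24, -24, -5, -20, -11]
  [1, -1, 0, -11, 8, -21, 2]
  [-10, -12, -11, 0, -3, -13, -9]
  [-16, -20, -19, -19, 0, -32, -6]
  [-16, -18, -17, -17, -9, 0, -4]
  [-12, -14, -13, -13, -5, -26, 0]
Answer: W*[3][7] = 2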